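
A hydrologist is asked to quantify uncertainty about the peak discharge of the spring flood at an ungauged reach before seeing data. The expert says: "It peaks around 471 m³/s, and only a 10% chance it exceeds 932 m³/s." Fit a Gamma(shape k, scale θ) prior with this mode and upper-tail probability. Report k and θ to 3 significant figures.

Gamma(k,θ) with k>1 has mode (k−1)θ, so θ = 471/(k−1).
Need P(X < 932) = 0.9 with θ tied to k this way. Start at k = 2, θ = 471: P(X<932) ≈ 0.588.
Too low — raise k to concentrate. Iterating converges to k ≈ 5.11.
Then θ = 471/(5.11−1) ≈ 114.

k ≈ 5.11, θ ≈ 114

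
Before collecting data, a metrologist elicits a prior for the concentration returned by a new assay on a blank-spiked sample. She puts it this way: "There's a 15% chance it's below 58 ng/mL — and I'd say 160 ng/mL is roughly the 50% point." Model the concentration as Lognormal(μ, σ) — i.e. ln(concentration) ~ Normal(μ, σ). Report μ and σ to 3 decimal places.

μ ≈ 5.075, σ ≈ 0.979

If T ~ Lognormal(μ,σ) then ln T ~ Normal(μ,σ), so the p-quantile of ln T is μ + z_p·σ.
ln(58) = 4.06 and ln(160) = 5.075; z_{0.15} = -1.036, z_{0.5} = 0.
σ = (5.075 − 4.06)/(0 − (-1.036)) = 0.979.
μ = 4.06 − (-1.036)·0.979 = 5.075.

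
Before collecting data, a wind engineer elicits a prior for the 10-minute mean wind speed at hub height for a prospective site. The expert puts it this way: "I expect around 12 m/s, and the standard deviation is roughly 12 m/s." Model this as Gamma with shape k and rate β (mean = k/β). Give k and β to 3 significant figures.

k ≈ 1, β ≈ 0.0833

For Gamma(k, rate β): mean = k/β, variance = k/β², so CV = 1/√k.
CV = SD/mean = 12/12 = 1, hence k = 1/CV² = 1.
Then β = k/mean = 1/12 = 0.0833.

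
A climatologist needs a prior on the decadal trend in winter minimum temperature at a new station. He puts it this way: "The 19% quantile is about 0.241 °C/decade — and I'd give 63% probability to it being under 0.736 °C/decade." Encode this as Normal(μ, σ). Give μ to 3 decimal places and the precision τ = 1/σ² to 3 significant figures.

For Normal(μ,σ), the p-quantile is μ + z_p·σ. Here z_{0.19} = -0.8779, z_{0.63} = 0.3319.
So 0.241 = μ − 0.8779σ and 0.736 = μ + 0.3319σ.
Subtracting: σ = (0.736 − 0.241)/(0.3319 − (-0.8779)) = 0.409.
Then μ = 0.241 − (-0.8779)·0.409 = 0.600.
Precision τ = 1/σ² = 1/0.4092² = 5.97.

μ = 0.600, τ = 5.97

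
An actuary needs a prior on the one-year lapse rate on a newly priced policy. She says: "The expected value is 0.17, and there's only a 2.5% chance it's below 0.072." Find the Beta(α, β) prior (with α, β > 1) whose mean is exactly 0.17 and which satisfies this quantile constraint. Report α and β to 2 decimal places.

With mean 0.17 fixed, write α = 0.17s, β = 0.83s where s = α+β.
Need P(θ < 0.072) = 0.025 under Beta(0.17s, 0.83s). Normal approximation: (q−m)/√(m(1−m)/s) ≈ z_{0.025} = -1.96, so s ≈ 0.17·0.83·(-1.96)²/(0.072−0.17)² = 56.4.
At s = 56.4: P(θ<0.072) ≈ 0.009. Adjusting to match 0.025 gives s ≈ 40.07.
So α = 0.17·40.07 ≈ 6.81, β = 0.83·40.07 ≈ 33.26.

α ≈ 6.81, β ≈ 33.26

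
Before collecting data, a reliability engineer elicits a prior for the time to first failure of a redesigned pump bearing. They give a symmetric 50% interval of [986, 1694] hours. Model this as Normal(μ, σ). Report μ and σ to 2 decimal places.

A symmetric 50% interval runs μ ± z·σ with z = 0.6745.
Half-width = 354, so σ = 354/0.6745 = 524.84.
μ is the interval midpoint, 1340.00.

μ = 1340.00, σ = 524.84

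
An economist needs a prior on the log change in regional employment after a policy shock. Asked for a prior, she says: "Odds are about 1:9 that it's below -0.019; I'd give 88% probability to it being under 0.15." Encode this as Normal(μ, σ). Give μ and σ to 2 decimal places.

The p-quantile of Normal(μ,σ) is μ + z_p·σ, with z_{0.1} = -1.282 and z_{0.88} = 1.175.
Eliminate σ: μ = (z₂·x₁ − z₁·x₂)/(z₂ − z₁) = (1.175·-0.019 − (-1.282)·0.15)/2.457 = 0.07.
Then σ = (x₂ − x₁)/(z₂ − z₁) = (0.15 − -0.019)/2.457 = 0.07.

μ = 0.07, σ = 0.07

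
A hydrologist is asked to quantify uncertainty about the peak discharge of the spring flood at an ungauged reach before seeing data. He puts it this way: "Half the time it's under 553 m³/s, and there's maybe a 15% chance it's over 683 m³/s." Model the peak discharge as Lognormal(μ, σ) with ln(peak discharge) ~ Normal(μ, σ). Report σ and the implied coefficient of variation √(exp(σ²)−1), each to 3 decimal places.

σ ≈ 0.204, CV ≈ 0.206

If T ~ Lognormal(μ,σ) then ln T ~ Normal(μ,σ), so the p-quantile of ln T is μ + z_p·σ.
ln(553) = 6.315 and ln(683) = 6.526; z_{0.5} = 0, z_{0.85} = 1.036.
σ = (6.526 − 6.315)/(1.036 − (0)) = 0.204.
μ = 6.315 − (0)·0.204 = 6.315.
CV = √(exp(σ²)−1) = √(exp(0.0415)−1) = 0.206.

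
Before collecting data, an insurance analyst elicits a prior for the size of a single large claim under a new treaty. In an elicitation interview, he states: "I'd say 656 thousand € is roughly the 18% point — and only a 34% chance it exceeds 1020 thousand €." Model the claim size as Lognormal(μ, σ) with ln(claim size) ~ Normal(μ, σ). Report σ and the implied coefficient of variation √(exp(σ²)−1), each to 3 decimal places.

σ ≈ 0.332, CV ≈ 0.342

If T ~ Lognormal(μ,σ) then ln T ~ Normal(μ,σ), so the p-quantile of ln T is μ + z_p·σ.
ln(656) = 6.486 and ln(1020) = 6.928; z_{0.18} = -0.9154, z_{0.66} = 0.4125.
σ = (6.928 − 6.486)/(0.4125 − (-0.9154)) = 0.332.
μ = 6.486 − (-0.9154)·0.332 = 6.790.
CV = √(exp(σ²)−1) = √(exp(0.1105)−1) = 0.342.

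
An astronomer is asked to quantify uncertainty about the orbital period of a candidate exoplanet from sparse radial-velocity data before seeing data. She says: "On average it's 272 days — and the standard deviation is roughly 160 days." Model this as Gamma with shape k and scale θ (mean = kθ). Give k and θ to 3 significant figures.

k ≈ 2.89, θ ≈ 94.1

For Gamma(k, scale θ): mean = kθ, variance = kθ², so CV = 1/√k.
CV = SD/mean = 160/272 = 0.5882, hence k = 1/CV² = 2.89.
Then θ = mean/k = 272/2.89 = 94.1.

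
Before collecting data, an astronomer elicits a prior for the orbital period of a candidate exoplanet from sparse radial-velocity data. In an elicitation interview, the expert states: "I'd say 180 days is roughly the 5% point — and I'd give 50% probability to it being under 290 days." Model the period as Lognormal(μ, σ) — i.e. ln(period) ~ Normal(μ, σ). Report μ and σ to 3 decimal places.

If T ~ Lognormal(μ,σ) then ln T ~ Normal(μ,σ), so the p-quantile of ln T is μ + z_p·σ.
ln(180) = 5.193 and ln(290) = 5.67; z_{0.05} = -1.645, z_{0.5} = 0.
σ = (5.67 − 5.193)/(0 − (-1.645)) = 0.290.
μ = 5.193 − (-1.645)·0.290 = 5.670.

μ ≈ 5.670, σ ≈ 0.290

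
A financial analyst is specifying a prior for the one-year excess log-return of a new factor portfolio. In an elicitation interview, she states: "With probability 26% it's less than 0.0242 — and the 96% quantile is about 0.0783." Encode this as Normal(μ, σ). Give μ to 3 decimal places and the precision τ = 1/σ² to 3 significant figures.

The p-quantile of Normal(μ,σ) is μ + z_p·σ, with z_{0.26} = -0.6433 and z_{0.96} = 1.751.
Eliminate σ: μ = (z₂·x₁ − z₁·x₂)/(z₂ − z₁) = (1.751·0.0242 − (-0.6433)·0.0783)/2.394 = 0.039.
Then σ = (x₂ − x₁)/(z₂ − z₁) = (0.0783 − 0.0242)/2.394 = 0.023.
Precision τ = 1/σ² = 1/0.0226² = 1960.

μ = 0.039, τ = 1960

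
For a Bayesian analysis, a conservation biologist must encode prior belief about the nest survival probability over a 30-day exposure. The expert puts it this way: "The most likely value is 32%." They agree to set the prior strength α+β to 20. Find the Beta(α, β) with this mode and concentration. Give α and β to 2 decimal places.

α = 6.76, β = 13.24

For α,β > 1 the Beta mode is (α−1)/(α+β−2). With α+β = 20, the mode is (α−1)/18.
Set (α−1)/18 = 0.32 → α = 1 + 0.32·18 = 6.76.
β = 20 − α = 13.24.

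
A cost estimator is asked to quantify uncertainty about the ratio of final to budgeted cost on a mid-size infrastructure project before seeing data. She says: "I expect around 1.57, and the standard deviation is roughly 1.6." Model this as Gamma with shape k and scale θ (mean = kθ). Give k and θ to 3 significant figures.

For Gamma(k, scale θ): mean = kθ, variance = kθ², so CV = 1/√k.
CV = SD/mean = 1.6/1.57 = 1.019, hence k = 1/CV² = 0.963.
Then θ = mean/k = 1.57/0.963 = 1.63.

k ≈ 0.963, θ ≈ 1.63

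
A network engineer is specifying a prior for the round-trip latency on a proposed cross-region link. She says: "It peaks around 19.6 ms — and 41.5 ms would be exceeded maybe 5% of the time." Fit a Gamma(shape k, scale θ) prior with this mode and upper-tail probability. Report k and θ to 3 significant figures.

k ≈ 5.9, θ ≈ 4

Gamma(k,θ) with k>1 has mode (k−1)θ, so θ = 19.6/(k−1).
Need P(X < 41.5) = 0.95 with θ tied to k this way. Start at k = 2, θ = 19.6: P(X<41.5) ≈ 0.625.
Too low — raise k to concentrate. Iterating converges to k ≈ 5.9.
Then θ = 19.6/(5.9−1) ≈ 4.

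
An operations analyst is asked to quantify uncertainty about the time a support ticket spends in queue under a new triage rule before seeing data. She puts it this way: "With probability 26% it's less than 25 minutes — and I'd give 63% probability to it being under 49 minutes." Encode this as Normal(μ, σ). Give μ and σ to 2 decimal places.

μ = 40.83, σ = 24.61

The p-quantile of Normal(μ,σ) is μ + z_p·σ, with z_{0.26} = -0.6433 and z_{0.63} = 0.3319.
Eliminate σ: μ = (z₂·x₁ − z₁·x₂)/(z₂ − z₁) = (0.3319·25 − (-0.6433)·49)/0.9752 = 40.83.
Then σ = (x₂ − x₁)/(z₂ − z₁) = (49 − 25)/0.9752 = 24.61.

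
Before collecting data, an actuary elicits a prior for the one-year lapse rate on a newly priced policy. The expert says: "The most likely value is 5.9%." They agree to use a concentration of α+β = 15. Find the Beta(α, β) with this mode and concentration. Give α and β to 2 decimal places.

α = 1.77, β = 13.23

For α,β > 1 the Beta mode is (α−1)/(α+β−2). With α+β = 15, the mode is (α−1)/13.
Set (α−1)/13 = 0.059 → α = 1 + 0.059·13 = 1.77.
β = 15 − α = 13.23.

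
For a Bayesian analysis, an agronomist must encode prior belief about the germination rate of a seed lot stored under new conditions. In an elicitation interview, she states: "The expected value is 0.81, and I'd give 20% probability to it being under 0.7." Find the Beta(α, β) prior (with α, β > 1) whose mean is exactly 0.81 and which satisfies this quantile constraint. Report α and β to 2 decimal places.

With mean 0.81 fixed, write α = 0.81s, β = 0.19s where s = α+β.
Need P(θ < 0.7) = 0.2 under Beta(0.81s, 0.19s). Normal approximation: (q−m)/√(m(1−m)/s) ≈ z_{0.2} = -0.842, so s ≈ 0.81·0.19·(-0.842)²/(0.7−0.81)² = 9.0.
At s = 9.0: P(θ<0.7) ≈ 0.183. Adjusting to match 0.2 gives s ≈ 7.13.
So α = 0.81·7.13 ≈ 5.77, β = 0.19·7.13 ≈ 1.35.

α ≈ 5.77, β ≈ 1.35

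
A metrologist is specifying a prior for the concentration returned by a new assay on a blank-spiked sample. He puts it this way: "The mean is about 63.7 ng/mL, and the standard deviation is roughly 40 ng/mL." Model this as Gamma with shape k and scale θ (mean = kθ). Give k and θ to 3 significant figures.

k ≈ 2.54, θ ≈ 25.1

For Gamma(k, scale θ): mean = kθ, variance = kθ², so CV = 1/√k.
CV = SD/mean = 40/63.7 = 0.6279, hence k = 1/CV² = 2.54.
Then θ = mean/k = 63.7/2.54 = 25.1.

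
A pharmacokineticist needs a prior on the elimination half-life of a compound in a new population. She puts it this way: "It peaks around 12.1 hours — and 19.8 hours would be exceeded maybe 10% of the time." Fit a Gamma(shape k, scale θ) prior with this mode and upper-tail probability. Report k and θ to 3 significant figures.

k ≈ 8.77, θ ≈ 1.56

Gamma(k,θ) with k>1 has mode (k−1)θ, so θ = 12.1/(k−1).
Need P(X < 19.8) = 0.9 with θ tied to k this way. Start at k = 2, θ = 12.1: P(X<19.8) ≈ 0.487.
Too low — raise k to concentrate. Iterating converges to k ≈ 8.77.
Then θ = 12.1/(8.77−1) ≈ 1.56.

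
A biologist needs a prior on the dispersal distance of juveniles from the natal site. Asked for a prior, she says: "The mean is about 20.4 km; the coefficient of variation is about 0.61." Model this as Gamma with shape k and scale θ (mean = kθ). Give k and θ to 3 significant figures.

For Gamma(k, scale θ): mean = kθ, variance = kθ², so CV = 1/√k.
CV = 0.61, hence k = 1/CV² = 2.69.
Then θ = mean/k = 20.4/2.69 = 7.59.

k ≈ 2.69, θ ≈ 7.59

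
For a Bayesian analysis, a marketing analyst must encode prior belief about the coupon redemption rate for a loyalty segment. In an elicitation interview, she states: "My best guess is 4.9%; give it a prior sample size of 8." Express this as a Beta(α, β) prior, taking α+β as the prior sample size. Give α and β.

α = 0.392, β = 7.608

Under the effective-sample-size interpretation, Beta(α, β) has prior mean α/(α+β) and prior sample size α+β.
So α+β = 8 and α/(α+β) = 0.049, giving α = 0.049·8 = 0.392 and β = 8 − 0.392 = 7.608.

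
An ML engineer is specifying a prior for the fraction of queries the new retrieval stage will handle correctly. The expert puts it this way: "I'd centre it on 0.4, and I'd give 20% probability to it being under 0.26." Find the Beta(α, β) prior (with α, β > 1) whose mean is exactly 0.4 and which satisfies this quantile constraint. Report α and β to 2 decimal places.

With mean 0.4 fixed, write α = 0.4s, β = 0.6s where s = α+β.
Need P(θ < 0.26) = 0.2 under Beta(0.4s, 0.6s). Normal approximation: (q−m)/√(m(1−m)/s) ≈ z_{0.2} = -0.842, so s ≈ 0.4·0.6·(-0.842)²/(0.26−0.4)² = 8.7.
At s = 8.7: P(θ<0.26) ≈ 0.205. Adjusting to match 0.2 gives s ≈ 8.96.
So α = 0.4·8.96 ≈ 3.58, β = 0.6·8.96 ≈ 5.38.

α ≈ 3.58, β ≈ 5.38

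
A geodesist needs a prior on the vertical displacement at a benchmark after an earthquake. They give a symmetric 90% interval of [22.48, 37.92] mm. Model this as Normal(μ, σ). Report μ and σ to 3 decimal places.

A symmetric 90% interval runs μ ± z·σ with z = 1.645.
Half-width = 7.72, so σ = 7.72/1.645 = 4.693.
μ is the interval midpoint, 30.200.

μ = 30.200, σ = 4.693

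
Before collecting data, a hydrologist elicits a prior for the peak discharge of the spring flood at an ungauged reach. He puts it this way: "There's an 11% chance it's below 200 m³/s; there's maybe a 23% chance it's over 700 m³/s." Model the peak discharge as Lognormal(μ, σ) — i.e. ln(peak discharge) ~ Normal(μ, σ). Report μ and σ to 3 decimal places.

If T ~ Lognormal(μ,σ) then ln T ~ Normal(μ,σ), so the p-quantile of ln T is μ + z_p·σ.
ln(200) = 5.298 and ln(700) = 6.551; z_{0.11} = -1.227, z_{0.77} = 0.7388.
σ = (6.551 − 5.298)/(0.7388 − (-1.227)) = 0.637.
μ = 5.298 − (-1.227)·0.637 = 6.080.

μ ≈ 6.080, σ ≈ 0.637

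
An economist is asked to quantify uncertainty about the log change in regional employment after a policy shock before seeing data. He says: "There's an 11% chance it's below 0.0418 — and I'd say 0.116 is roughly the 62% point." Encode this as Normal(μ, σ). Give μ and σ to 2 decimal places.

μ = 0.10, σ = 0.05

The p-quantile of Normal(μ,σ) is μ + z_p·σ, with z_{0.11} = -1.227 and z_{0.62} = 0.3055.
Eliminate σ: μ = (z₂·x₁ − z₁·x₂)/(z₂ − z₁) = (0.3055·0.0418 − (-1.227)·0.116)/1.532 = 0.10.
Then σ = (x₂ − x₁)/(z₂ − z₁) = (0.116 − 0.0418)/1.532 = 0.05.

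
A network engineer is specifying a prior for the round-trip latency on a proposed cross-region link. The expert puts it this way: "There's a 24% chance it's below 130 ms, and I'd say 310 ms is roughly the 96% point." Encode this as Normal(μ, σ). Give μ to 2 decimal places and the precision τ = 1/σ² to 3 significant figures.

The p-quantile of Normal(μ,σ) is μ + z_p·σ, with z_{0.24} = -0.7063 and z_{0.96} = 1.751.
Eliminate σ: μ = (z₂·x₁ − z₁·x₂)/(z₂ − z₁) = (1.751·130 − (-0.7063)·310)/2.457 = 181.74.
Then σ = (x₂ − x₁)/(z₂ − z₁) = (310 − 130)/2.457 = 73.26.
Precision τ = 1/σ² = 1/73.26² = 0.000186.

μ = 181.74, τ = 0.000186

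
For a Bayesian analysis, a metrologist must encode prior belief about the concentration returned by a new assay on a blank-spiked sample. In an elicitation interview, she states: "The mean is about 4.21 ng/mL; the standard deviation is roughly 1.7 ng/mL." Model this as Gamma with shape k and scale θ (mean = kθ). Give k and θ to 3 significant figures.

k ≈ 6.13, θ ≈ 0.686

For Gamma(k, scale θ): mean = kθ, variance = kθ², so CV = 1/√k.
CV = SD/mean = 1.7/4.21 = 0.4038, hence k = 1/CV² = 6.13.
Then θ = mean/k = 4.21/6.13 = 0.686.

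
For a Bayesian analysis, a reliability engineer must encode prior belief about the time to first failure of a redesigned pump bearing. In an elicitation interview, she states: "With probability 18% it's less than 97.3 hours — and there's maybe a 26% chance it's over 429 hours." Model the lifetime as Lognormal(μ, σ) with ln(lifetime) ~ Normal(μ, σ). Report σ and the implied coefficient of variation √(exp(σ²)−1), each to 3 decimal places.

σ ≈ 0.952, CV ≈ 1.214

If T ~ Lognormal(μ,σ) then ln T ~ Normal(μ,σ), so the p-quantile of ln T is μ + z_p·σ.
ln(97.3) = 4.578 and ln(429) = 6.061; z_{0.18} = -0.9154, z_{0.74} = 0.6433.
σ = (6.061 − 4.578)/(0.6433 − (-0.9154)) = 0.952.
μ = 4.578 − (-0.9154)·0.952 = 5.449.
CV = √(exp(σ²)−1) = √(exp(0.9060)−1) = 1.214.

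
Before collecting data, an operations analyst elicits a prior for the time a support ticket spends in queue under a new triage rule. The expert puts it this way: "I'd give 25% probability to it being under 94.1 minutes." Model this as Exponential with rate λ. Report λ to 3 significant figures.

λ ≈ 0.00306

P(T < 94.1) = 1 − e^(−λ·94.1) = 0.25, so λ = −ln(1−0.25)/94.1 = −ln(0.75)/94.1 = 0.00306.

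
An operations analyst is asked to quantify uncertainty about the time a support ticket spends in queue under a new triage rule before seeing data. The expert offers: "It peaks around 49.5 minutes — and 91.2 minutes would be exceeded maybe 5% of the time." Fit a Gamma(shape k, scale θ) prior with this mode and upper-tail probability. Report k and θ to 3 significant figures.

Gamma(k,θ) with k>1 has mode (k−1)θ, so θ = 49.5/(k−1).
Need P(X < 91.2) = 0.95 with θ tied to k this way. Start at k = 2, θ = 49.5: P(X<91.2) ≈ 0.550.
Too low — raise k to concentrate. Iterating converges to k ≈ 8.46.
Then θ = 49.5/(8.46−1) ≈ 6.64.

k ≈ 8.46, θ ≈ 6.64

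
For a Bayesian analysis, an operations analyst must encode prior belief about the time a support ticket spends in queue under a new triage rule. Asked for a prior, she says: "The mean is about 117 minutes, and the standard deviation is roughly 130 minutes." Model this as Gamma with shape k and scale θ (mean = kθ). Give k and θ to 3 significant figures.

k ≈ 0.81, θ ≈ 144

For Gamma(k, scale θ): mean = kθ, variance = kθ², so CV = 1/√k.
CV = SD/mean = 130/117 = 1.111, hence k = 1/CV² = 0.81.
Then θ = mean/k = 117/0.81 = 144.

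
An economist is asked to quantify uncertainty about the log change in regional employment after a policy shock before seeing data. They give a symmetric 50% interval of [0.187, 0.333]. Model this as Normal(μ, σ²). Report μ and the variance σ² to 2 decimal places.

μ = 0.26, σ² = 0.01

A symmetric 50% interval runs μ ± z·σ with z = 0.6745.
Half-width = 0.073, so σ = 0.073/0.6745 = 0.108 and σ² = 0.01.
μ is the interval midpoint, 0.26.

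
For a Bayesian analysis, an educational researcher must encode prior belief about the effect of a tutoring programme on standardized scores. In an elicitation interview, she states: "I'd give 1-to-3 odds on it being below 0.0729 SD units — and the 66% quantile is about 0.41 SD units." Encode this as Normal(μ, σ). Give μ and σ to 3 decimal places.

μ = 0.282, σ = 0.310

The p-quantile of Normal(μ,σ) is μ + z_p·σ, with z_{0.25} = -0.6745 and z_{0.66} = 0.4125.
Eliminate σ: μ = (z₂·x₁ − z₁·x₂)/(z₂ − z₁) = (0.4125·0.0729 − (-0.6745)·0.41)/1.087 = 0.282.
Then σ = (x₂ − x₁)/(z₂ − z₁) = (0.41 − 0.0729)/1.087 = 0.310.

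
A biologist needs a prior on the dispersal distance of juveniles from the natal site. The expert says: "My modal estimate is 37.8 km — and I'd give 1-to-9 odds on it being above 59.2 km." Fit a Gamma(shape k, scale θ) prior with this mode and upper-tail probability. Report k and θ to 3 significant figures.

Gamma(k,θ) with k>1 has mode (k−1)θ, so θ = 37.8/(k−1).
Need P(X < 59.2) = 0.9 with θ tied to k this way. Start at k = 2, θ = 37.8: P(X<59.2) ≈ 0.464.
Too low — raise k to concentrate. Iterating converges to k ≈ 10.3.
Then θ = 37.8/(10.3−1) ≈ 4.06.

k ≈ 10.3, θ ≈ 4.06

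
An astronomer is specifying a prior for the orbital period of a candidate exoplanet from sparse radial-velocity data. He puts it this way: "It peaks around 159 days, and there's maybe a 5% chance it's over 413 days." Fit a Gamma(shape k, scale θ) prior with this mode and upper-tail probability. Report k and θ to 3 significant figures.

k ≈ 3.97, θ ≈ 53.6

Gamma(k,θ) with k>1 has mode (k−1)θ, so θ = 159/(k−1).
Need P(X < 413) = 0.95 with θ tied to k this way. Start at k = 2, θ = 159: P(X<413) ≈ 0.732.
Too low — raise k to concentrate. Iterating converges to k ≈ 3.97.
Then θ = 159/(3.97−1) ≈ 53.6.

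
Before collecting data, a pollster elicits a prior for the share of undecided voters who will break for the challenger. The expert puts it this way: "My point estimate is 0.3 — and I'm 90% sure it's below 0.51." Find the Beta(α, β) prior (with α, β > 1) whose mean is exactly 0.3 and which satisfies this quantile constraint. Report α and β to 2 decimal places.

α ≈ 2.46, β ≈ 5.74

With mean 0.3 fixed, write α = 0.3s, β = 0.7s where s = α+β.
Need P(θ < 0.51) = 0.9 under Beta(0.3s, 0.7s). Normal approximation: (q−m)/√(m(1−m)/s) ≈ z_{0.9} = 1.28, so s ≈ 0.3·0.7·(1.28)²/(0.51−0.3)² = 7.8.
At s = 7.8: P(θ<0.51) ≈ 0.895. Adjusting to match 0.9 gives s ≈ 8.20.
So α = 0.3·8.20 ≈ 2.46, β = 0.7·8.20 ≈ 5.74.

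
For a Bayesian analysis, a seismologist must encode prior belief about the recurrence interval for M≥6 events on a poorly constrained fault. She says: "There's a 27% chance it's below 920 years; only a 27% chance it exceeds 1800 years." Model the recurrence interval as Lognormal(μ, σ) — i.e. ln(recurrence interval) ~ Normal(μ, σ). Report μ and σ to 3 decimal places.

If T ~ Lognormal(μ,σ) then ln T ~ Normal(μ,σ), so the p-quantile of ln T is μ + z_p·σ.
ln(920) = 6.824 and ln(1800) = 7.496; z_{0.27} = -0.6128, z_{0.73} = 0.6128.
σ = (7.496 − 6.824)/(0.6128 − (-0.6128)) = 0.548.
μ = 6.824 − (-0.6128)·0.548 = 7.160.

μ ≈ 7.160, σ ≈ 0.548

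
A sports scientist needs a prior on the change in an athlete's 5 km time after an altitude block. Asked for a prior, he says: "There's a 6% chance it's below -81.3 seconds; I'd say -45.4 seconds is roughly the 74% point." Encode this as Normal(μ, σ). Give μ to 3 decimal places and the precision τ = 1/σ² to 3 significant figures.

For Normal(μ,σ), the p-quantile is μ + z_p·σ. Here z_{0.06} = -1.555, z_{0.74} = 0.6433.
So -81.3 = μ − 1.555σ and -45.4 = μ + 0.6433σ.
Subtracting: σ = (-45.4 − -81.3)/(0.6433 − (-1.555)) = 16.332.
Then μ = -81.3 − (-1.555)·16.332 = -55.907.
Precision τ = 1/σ² = 1/16.33² = 0.00375.

μ = -55.907, τ = 0.00375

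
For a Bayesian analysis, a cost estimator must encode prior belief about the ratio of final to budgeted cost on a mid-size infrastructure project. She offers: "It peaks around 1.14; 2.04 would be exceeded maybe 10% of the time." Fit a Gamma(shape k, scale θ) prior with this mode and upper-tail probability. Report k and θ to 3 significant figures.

k ≈ 6.62, θ ≈ 0.203

Gamma(k,θ) with k>1 has mode (k−1)θ, so θ = 1.14/(k−1).
Need P(X < 2.04) = 0.9 with θ tied to k this way. Start at k = 2, θ = 1.14: P(X<2.04) ≈ 0.534.
Too low — raise k to concentrate. Iterating converges to k ≈ 6.62.
Then θ = 1.14/(6.62−1) ≈ 0.203.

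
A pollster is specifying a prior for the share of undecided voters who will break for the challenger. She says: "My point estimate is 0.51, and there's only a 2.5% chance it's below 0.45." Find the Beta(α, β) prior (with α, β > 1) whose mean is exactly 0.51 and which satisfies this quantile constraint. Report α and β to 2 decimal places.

With mean 0.51 fixed, write α = 0.51s, β = 0.49s where s = α+β.
Need P(θ < 0.45) = 0.025 under Beta(0.51s, 0.49s). Normal approximation: (q−m)/√(m(1−m)/s) ≈ z_{0.025} = -1.96, so s ≈ 0.51·0.49·(-1.96)²/(0.45−0.51)² = 266.7.
At s = 266.7: P(θ<0.45) ≈ 0.025. Adjusting to match 0.025 gives s ≈ 265.87.
So α = 0.51·265.87 ≈ 135.59, β = 0.49·265.87 ≈ 130.28.

α ≈ 135.59, β ≈ 130.28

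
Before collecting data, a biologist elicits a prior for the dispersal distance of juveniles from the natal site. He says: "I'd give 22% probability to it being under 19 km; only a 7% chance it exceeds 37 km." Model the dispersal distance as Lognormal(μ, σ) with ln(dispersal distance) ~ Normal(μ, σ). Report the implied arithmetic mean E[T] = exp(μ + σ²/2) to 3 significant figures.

E[T] ≈ 25 km

If T ~ Lognormal(μ,σ) then ln T ~ Normal(μ,σ), so the p-quantile of ln T is μ + z_p·σ.
ln(19) = 2.944 and ln(37) = 3.611; z_{0.22} = -0.7722, z_{0.93} = 1.476.
σ = (3.611 − 2.944)/(1.476 − (-0.7722)) = 0.296.
μ = 2.944 − (-0.7722)·0.296 = 3.173.
E[T] = exp(μ + σ²/2) = exp(3.173 + 0.0439) = 25 km.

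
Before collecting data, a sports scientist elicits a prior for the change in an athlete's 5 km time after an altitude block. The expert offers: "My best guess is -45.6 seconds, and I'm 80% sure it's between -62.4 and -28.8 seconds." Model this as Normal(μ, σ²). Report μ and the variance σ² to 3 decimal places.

A symmetric 80% interval runs μ ± z·σ with z = 1.282.
Half-width = 16.8, so σ = 16.8/1.282 = 13.1091 and σ² = 171.849.
μ is the stated best guess, -45.600.

μ = -45.600, σ² = 171.849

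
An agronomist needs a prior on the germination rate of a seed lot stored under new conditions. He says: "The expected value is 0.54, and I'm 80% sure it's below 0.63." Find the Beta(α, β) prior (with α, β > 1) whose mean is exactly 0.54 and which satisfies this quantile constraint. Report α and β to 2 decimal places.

With mean 0.54 fixed, write α = 0.54s, β = 0.46s where s = α+β.
Need P(θ < 0.63) = 0.8 under Beta(0.54s, 0.46s). Normal approximation: (q−m)/√(m(1−m)/s) ≈ z_{0.8} = 0.842, so s ≈ 0.54·0.46·(0.842)²/(0.63−0.54)² = 21.7.
At s = 21.7: P(θ<0.63) ≈ 0.798. Adjusting to match 0.8 gives s ≈ 22.01.
So α = 0.54·22.01 ≈ 11.89, β = 0.46·22.01 ≈ 10.12.

α ≈ 11.89, β ≈ 10.12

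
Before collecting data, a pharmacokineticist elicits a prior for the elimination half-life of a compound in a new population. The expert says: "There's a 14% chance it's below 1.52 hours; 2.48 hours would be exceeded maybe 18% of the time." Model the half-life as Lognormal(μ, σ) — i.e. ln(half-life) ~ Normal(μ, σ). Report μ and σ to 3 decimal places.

μ ≈ 0.684, σ ≈ 0.245

If T ~ Lognormal(μ,σ) then ln T ~ Normal(μ,σ), so the p-quantile of ln T is μ + z_p·σ.
ln(1.52) = 0.4187 and ln(2.48) = 0.9083; z_{0.14} = -1.08, z_{0.82} = 0.9154.
σ = (0.9083 − 0.4187)/(0.9154 − (-1.08)) = 0.245.
μ = 0.4187 − (-1.08)·0.245 = 0.684.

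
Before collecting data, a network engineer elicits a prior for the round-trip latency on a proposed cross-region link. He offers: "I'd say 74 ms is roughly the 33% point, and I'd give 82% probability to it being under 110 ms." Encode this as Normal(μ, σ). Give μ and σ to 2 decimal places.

μ = 85.69, σ = 26.56

The p-quantile of Normal(μ,σ) is μ + z_p·σ, with z_{0.33} = -0.4399 and z_{0.82} = 0.9154.
Eliminate σ: μ = (z₂·x₁ − z₁·x₂)/(z₂ − z₁) = (0.9154·74 − (-0.4399)·110)/1.355 = 85.69.
Then σ = (x₂ − x₁)/(z₂ − z₁) = (110 − 74)/1.355 = 26.56.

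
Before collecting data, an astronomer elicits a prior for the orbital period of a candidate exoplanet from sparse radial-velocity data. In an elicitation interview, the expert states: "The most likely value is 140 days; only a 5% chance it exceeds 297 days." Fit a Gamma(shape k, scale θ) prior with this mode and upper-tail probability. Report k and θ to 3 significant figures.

k ≈ 5.88, θ ≈ 28.7

Gamma(k,θ) with k>1 has mode (k−1)θ, so θ = 140/(k−1).
Need P(X < 297) = 0.95 with θ tied to k this way. Start at k = 2, θ = 140: P(X<297) ≈ 0.626.
Too low — raise k to concentrate. Iterating converges to k ≈ 5.88.
Then θ = 140/(5.88−1) ≈ 28.7.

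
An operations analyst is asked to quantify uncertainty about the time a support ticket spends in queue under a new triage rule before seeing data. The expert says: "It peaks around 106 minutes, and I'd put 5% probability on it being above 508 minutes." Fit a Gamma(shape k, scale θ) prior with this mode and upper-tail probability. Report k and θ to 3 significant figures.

Gamma(k,θ) with k>1 has mode (k−1)θ, so θ = 106/(k−1).
Need P(X < 508) = 0.95 with θ tied to k this way. Start at k = 2, θ = 106: P(X<508) ≈ 0.952.
Too high — lower k to spread out. Iterating converges to k ≈ 1.98.
Then θ = 106/(1.98−1) ≈ 108.

k ≈ 1.98, θ ≈ 108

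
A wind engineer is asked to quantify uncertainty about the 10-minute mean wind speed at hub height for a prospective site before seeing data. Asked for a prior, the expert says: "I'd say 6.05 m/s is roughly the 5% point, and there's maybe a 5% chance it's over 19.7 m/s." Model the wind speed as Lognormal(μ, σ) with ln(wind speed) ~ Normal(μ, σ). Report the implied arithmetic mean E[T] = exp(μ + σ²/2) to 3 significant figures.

E[T] ≈ 11.6 m/s

If T ~ Lognormal(μ,σ) then ln T ~ Normal(μ,σ), so the p-quantile of ln T is μ + z_p·σ.
ln(6.05) = 1.8 and ln(19.7) = 2.981; z_{0.05} = -1.645, z_{0.95} = 1.645.
σ = (2.981 − 1.8)/(1.645 − (-1.645)) = 0.359.
μ = 1.8 − (-1.645)·0.359 = 2.390.
E[T] = exp(μ + σ²/2) = exp(2.390 + 0.0644) = 11.6 m/s.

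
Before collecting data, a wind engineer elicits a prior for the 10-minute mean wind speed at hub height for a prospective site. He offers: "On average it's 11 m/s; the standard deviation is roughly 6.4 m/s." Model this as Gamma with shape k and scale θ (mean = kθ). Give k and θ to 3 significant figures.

k ≈ 2.95, θ ≈ 3.72

For Gamma(k, scale θ): mean = kθ, variance = kθ², so CV = 1/√k.
CV = SD/mean = 6.4/11 = 0.5818, hence k = 1/CV² = 2.95.
Then θ = mean/k = 11/2.95 = 3.72.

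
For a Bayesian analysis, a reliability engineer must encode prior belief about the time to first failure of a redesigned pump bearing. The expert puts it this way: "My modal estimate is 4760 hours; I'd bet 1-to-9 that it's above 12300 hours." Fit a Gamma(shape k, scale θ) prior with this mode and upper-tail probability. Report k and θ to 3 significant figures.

Gamma(k,θ) with k>1 has mode (k−1)θ, so θ = 4760/(k−1).
Need P(X < 12300) = 0.9 with θ tied to k this way. Start at k = 2, θ = 4760: P(X<12300) ≈ 0.730.
Too low — raise k to concentrate. Iterating converges to k ≈ 3.13.
Then θ = 4760/(3.13−1) ≈ 2240.

k ≈ 3.13, θ ≈ 2240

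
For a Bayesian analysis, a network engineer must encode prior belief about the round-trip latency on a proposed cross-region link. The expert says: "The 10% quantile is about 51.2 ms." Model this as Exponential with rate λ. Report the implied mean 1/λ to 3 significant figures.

P(T < 51.2) = 1 − e^(−λ·51.2) = 0.1, so λ = −ln(1−0.1)/51.2 = −ln(0.9)/51.2 = 0.00206.
Mean = 1/λ = 486 ms.

mean ≈ 486 ms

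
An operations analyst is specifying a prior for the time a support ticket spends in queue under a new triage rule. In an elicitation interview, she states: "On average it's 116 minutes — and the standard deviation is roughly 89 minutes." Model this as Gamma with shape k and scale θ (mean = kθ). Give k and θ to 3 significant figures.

k ≈ 1.7, θ ≈ 68.3

For Gamma(k, scale θ): mean = kθ, variance = kθ², so CV = 1/√k.
CV = SD/mean = 89/116 = 0.7672, hence k = 1/CV² = 1.7.
Then θ = mean/k = 116/1.7 = 68.3.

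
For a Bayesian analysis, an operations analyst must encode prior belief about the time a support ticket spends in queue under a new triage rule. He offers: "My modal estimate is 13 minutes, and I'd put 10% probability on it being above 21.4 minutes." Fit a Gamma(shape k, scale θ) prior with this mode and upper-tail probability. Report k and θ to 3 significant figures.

k ≈ 8.59, θ ≈ 1.71

Gamma(k,θ) with k>1 has mode (k−1)θ, so θ = 13/(k−1).
Need P(X < 21.4) = 0.9 with θ tied to k this way. Start at k = 2, θ = 13: P(X<21.4) ≈ 0.490.
Too low — raise k to concentrate. Iterating converges to k ≈ 8.59.
Then θ = 13/(8.59−1) ≈ 1.71.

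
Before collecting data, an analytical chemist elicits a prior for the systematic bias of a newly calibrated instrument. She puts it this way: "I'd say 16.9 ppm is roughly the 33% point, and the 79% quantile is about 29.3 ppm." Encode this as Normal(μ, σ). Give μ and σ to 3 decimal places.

μ = 21.277, σ = 9.949

The p-quantile of Normal(μ,σ) is μ + z_p·σ, with z_{0.33} = -0.4399 and z_{0.79} = 0.8064.
Eliminate σ: μ = (z₂·x₁ − z₁·x₂)/(z₂ − z₁) = (0.8064·16.9 − (-0.4399)·29.3)/1.246 = 21.277.
Then σ = (x₂ − x₁)/(z₂ − z₁) = (29.3 − 16.9)/1.246 = 9.949.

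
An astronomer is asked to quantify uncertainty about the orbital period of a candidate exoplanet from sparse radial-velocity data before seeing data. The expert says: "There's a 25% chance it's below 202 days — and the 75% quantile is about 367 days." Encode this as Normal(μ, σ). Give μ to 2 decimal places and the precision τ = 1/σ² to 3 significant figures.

The p-quantile of Normal(μ,σ) is μ + z_p·σ, with z_{0.25} = -0.6745 and z_{0.75} = 0.6745.
Eliminate σ: μ = (z₂·x₁ − z₁·x₂)/(z₂ − z₁) = (0.6745·202 − (-0.6745)·367)/1.349 = 284.50.
Then σ = (x₂ − x₁)/(z₂ − z₁) = (367 − 202)/1.349 = 122.31.
Precision τ = 1/σ² = 1/122.3² = 6.68e-05.

μ = 284.50, τ = 6.68e-05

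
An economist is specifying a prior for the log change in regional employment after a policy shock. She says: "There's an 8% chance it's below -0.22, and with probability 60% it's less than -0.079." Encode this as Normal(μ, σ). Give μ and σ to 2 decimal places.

μ = -0.10, σ = 0.09

For Normal(μ,σ), the p-quantile is μ + z_p·σ. Here z_{0.08} = -1.405, z_{0.6} = 0.2533.
So -0.22 = μ − 1.405σ and -0.079 = μ + 0.2533σ.
Subtracting: σ = (-0.079 − -0.22)/(0.2533 − (-1.405)) = 0.09.
Then μ = -0.22 − (-1.405)·0.09 = -0.10.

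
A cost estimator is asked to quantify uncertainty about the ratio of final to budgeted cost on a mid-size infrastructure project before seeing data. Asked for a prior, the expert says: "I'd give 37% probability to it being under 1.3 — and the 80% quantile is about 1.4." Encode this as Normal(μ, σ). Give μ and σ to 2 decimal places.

The p-quantile of Normal(μ,σ) is μ + z_p·σ, with z_{0.37} = -0.3319 and z_{0.8} = 0.8416.
Eliminate σ: μ = (z₂·x₁ − z₁·x₂)/(z₂ − z₁) = (0.8416·1.3 − (-0.3319)·1.4)/1.173 = 1.33.
Then σ = (x₂ − x₁)/(z₂ − z₁) = (1.4 − 1.3)/1.173 = 0.09.

μ = 1.33, σ = 0.09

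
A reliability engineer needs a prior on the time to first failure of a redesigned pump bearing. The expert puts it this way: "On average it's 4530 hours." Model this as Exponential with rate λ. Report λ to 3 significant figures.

λ ≈ 0.000221

Exponential mean = 1/λ, so λ = 1/4530.0 = 0.000221.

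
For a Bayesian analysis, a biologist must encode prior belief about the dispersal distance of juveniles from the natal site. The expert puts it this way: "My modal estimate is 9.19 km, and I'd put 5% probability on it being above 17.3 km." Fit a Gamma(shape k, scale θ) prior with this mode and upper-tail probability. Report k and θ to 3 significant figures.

k ≈ 7.95, θ ≈ 1.32

Gamma(k,θ) with k>1 has mode (k−1)θ, so θ = 9.19/(k−1).
Need P(X < 17.3) = 0.95 with θ tied to k this way. Start at k = 2, θ = 9.19: P(X<17.3) ≈ 0.561.
Too low — raise k to concentrate. Iterating converges to k ≈ 7.95.
Then θ = 9.19/(7.95−1) ≈ 1.32.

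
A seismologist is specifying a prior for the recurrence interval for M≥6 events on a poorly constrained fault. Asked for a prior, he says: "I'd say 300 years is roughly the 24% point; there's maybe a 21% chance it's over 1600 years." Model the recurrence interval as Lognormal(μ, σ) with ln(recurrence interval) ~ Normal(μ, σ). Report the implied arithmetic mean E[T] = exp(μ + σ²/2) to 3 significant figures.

E[T] ≈ 1210 years

If T ~ Lognormal(μ,σ) then ln T ~ Normal(μ,σ), so the p-quantile of ln T is μ + z_p·σ.
ln(300) = 5.704 and ln(1600) = 7.378; z_{0.24} = -0.7063, z_{0.79} = 0.8064.
σ = (7.378 − 5.704)/(0.8064 − (-0.7063)) = 1.107.
μ = 5.704 − (-0.7063)·1.107 = 6.485.
E[T] = exp(μ + σ²/2) = exp(6.485 + 0.6123) = 1210 years.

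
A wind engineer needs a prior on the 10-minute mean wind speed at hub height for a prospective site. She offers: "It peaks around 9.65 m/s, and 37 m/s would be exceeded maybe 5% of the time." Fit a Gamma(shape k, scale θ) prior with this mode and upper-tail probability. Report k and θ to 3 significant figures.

Gamma(k,θ) with k>1 has mode (k−1)θ, so θ = 9.65/(k−1).
Need P(X < 37) = 0.95 with θ tied to k this way. Start at k = 2, θ = 9.65: P(X<37) ≈ 0.895.
Too low — raise k to concentrate. Iterating converges to k ≈ 2.41.
Then θ = 9.65/(2.41−1) ≈ 6.87.

k ≈ 2.41, θ ≈ 6.87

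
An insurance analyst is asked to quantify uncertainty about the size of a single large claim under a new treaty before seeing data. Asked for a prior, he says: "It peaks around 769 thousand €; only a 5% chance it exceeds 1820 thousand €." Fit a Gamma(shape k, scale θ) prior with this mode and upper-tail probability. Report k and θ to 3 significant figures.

k ≈ 4.68, θ ≈ 209

Gamma(k,θ) with k>1 has mode (k−1)θ, so θ = 769/(k−1).
Need P(X < 1820) = 0.95 with θ tied to k this way. Start at k = 2, θ = 769: P(X<1820) ≈ 0.684.
Too low — raise k to concentrate. Iterating converges to k ≈ 4.68.
Then θ = 769/(4.68−1) ≈ 209.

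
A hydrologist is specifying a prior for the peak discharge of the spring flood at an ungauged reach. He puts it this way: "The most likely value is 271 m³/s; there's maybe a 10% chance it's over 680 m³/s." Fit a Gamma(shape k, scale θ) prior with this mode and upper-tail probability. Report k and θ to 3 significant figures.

Gamma(k,θ) with k>1 has mode (k−1)θ, so θ = 271/(k−1).
Need P(X < 680) = 0.9 with θ tied to k this way. Start at k = 2, θ = 271: P(X<680) ≈ 0.715.
Too low — raise k to concentrate. Iterating converges to k ≈ 3.27.
Then θ = 271/(3.27−1) ≈ 119.

k ≈ 3.27, θ ≈ 119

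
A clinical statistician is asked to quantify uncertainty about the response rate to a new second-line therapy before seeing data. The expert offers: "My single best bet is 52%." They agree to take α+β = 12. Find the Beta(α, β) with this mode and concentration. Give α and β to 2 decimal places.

α = 6.20, β = 5.80

For α,β > 1 the Beta mode is (α−1)/(α+β−2). With α+β = 12, the mode is (α−1)/10.
Set (α−1)/10 = 0.52 → α = 1 + 0.52·10 = 6.20.
β = 12 − α = 5.80.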